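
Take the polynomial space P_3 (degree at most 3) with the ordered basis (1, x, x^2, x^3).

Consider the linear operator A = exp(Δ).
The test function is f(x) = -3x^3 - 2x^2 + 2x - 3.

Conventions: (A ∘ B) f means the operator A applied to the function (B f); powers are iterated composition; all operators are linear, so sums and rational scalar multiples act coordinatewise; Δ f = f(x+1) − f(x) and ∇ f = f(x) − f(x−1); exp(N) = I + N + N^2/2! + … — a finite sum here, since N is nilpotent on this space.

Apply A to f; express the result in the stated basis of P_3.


order-1 term: -9x^2 - 13x - 3
order-2 term: -9x - 11
order-3 term: -3
the series for exp(Δ) f terminates at order 3
exp(Δ) f = -3x^3 - 11x^2 - 20x - 20

g(x) = -3x^3 - 11x^2 - 20x - 20


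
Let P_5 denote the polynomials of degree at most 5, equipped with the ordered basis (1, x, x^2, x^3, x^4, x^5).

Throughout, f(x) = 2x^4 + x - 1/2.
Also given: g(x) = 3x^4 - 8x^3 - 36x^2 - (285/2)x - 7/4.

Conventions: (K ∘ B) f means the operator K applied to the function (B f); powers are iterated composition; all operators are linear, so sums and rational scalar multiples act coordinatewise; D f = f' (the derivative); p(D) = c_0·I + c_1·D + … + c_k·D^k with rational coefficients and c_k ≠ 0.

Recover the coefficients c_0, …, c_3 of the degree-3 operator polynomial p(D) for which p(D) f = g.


D^0 f = 2x^4 + x - 1/2
D^1 f = 8x^3 + 1
D^2 f = 24x^2
D^3 f = 48x
matching coefficients of g against c_0 f + c_1 Df + … from the top degree down determines the c_i
solution: c_0 = 3/2, c_1 = -1, c_2 = -3/2, c_3 = -3

p(D) = (3/2)·I − D − (3/2)·D^2 − 3·D^3, i.e. c_0 = 3/2, c_1 = -1, c_2 = -3/2, c_3 = -3


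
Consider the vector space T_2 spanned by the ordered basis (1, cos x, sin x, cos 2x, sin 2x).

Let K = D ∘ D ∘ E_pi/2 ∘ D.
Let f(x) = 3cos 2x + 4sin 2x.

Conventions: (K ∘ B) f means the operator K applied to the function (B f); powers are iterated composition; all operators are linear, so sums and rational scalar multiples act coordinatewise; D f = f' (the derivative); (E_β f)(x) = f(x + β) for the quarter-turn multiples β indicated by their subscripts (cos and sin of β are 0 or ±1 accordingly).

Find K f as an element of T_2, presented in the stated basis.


D f = 8cos 2x - 6sin 2x
E_pi/2 D f = -8cos 2x + 6sin 2x
D E_pi/2 D f = 12cos 2x + 16sin 2x
D D E_pi/2 D f = 32cos 2x - 24sin 2x

g(x) = 32cos 2x - 24sin 2x


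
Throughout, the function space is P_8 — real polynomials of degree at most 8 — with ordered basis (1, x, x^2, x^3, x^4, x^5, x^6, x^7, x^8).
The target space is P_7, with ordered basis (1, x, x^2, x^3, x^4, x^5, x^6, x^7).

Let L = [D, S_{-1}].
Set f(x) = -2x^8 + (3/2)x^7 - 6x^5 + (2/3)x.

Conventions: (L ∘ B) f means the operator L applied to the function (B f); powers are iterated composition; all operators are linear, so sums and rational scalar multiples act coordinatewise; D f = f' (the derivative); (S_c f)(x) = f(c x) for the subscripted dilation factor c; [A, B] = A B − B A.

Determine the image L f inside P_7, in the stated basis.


S_{-1} f = -2x^8 - (3/2)x^7 + 6x^5 - (2/3)x
D S_{-1} f = -16x^7 - (21/2)x^6 + 30x^4 - 2/3
D f = -16x^7 + (21/2)x^6 - 30x^4 + 2/3
S_{-1} D f = 16x^7 + (21/2)x^6 - 30x^4 + 2/3
[D, S_{-1}] f = -32x^7 - 21x^6 + 60x^4 - 4/3

the result is g(x) = -32x^7 - 21x^6 + 60x^4 - 4/3


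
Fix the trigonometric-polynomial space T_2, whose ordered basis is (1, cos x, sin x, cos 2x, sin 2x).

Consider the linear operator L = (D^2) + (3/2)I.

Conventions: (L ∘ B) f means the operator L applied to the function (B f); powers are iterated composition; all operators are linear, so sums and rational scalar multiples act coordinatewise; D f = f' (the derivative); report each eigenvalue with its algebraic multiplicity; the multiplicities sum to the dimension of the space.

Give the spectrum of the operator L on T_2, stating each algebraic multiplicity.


λ = -5/2 (multiplicity 2), λ = 1/2 (multiplicity 2), λ = 3/2 (multiplicity 1)

image of 1: 3/2
image of cos x: (1/2)cos x
image of sin x: (1/2)sin x
image of cos 2x: -(5/2)cos 2x
image of sin 2x: -(5/2)sin 2x
the matrix is diagonal; its diagonal is (3/2, 1/2, 1/2, -5/2, -5/2)
for a triangular matrix the eigenvalues are the diagonal entries, with algebraic multiplicity their repetition count


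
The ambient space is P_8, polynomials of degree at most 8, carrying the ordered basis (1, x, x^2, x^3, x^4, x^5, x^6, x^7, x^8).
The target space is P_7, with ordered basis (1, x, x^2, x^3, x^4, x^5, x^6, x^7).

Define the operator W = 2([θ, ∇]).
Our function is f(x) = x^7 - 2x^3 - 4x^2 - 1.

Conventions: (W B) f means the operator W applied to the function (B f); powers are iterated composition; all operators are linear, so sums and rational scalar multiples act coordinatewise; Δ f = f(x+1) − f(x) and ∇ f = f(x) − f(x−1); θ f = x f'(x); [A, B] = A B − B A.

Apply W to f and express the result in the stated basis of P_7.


∇ f = 7x^6 - 21x^5 + 35x^4 - 35x^3 + 15x^2 - 9x + 3
θ ∇ f = 42x^6 - 105x^5 + 140x^4 - 105x^3 + 30x^2 - 9x
θ f = 7x^7 - 6x^3 - 8x^2
∇ θ f = 49x^6 - 147x^5 + 245x^4 - 245x^3 + 129x^2 - 47x + 9
[θ, ∇] f = -7x^6 + 42x^5 - 105x^4 + 140x^3 - 99x^2 + 38x - 9
(2([θ, ∇])) f = -14x^6 + 84x^5 - 210x^4 + 280x^3 - 198x^2 + 76x - 18

g(x) = -14x^6 + 84x^5 - 210x^4 + 280x^3 - 198x^2 + 76x - 18


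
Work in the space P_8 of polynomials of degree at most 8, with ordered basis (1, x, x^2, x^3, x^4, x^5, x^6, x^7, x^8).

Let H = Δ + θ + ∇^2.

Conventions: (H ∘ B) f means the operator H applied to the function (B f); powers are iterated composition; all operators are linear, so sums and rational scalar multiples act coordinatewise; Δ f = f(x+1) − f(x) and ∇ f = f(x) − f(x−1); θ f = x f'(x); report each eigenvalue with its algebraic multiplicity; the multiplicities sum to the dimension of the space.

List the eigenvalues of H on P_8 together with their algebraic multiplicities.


image of 1: 0
image of x: x + 1
image of x^2: 2x^2 + 2x + 3
image of x^3: 3x^3 + 3x^2 + 9x - 5
image of x^4: 4x^4 + 4x^3 + 18x^2 - 20x + 15
image of x^5: 5x^5 + 5x^4 + 30x^3 - 50x^2 + 75x - 29
image of x^6: 6x^6 + 6x^5 + 45x^4 - 100x^3 + 225x^2 - 174x + 63
image of x^7: 7x^7 + 7x^6 + 63x^5 - 175x^4 + 525x^3 - 609x^2 + 441x - 125
image of x^8: 8x^8 + 8x^7 + 84x^6 - 280x^5 + 1050x^4 - 1624x^3 + 1764x^2 - 1000x + 255
the matrix is upper triangular; its diagonal is (0, 1, 2, 3, 4, 5, 6, 7, 8)
for a triangular matrix the eigenvalues are the diagonal entries, with algebraic multiplicity their repetition count

λ = 0 (multiplicity 1), λ = 1 (multiplicity 1), λ = 2 (multiplicity 1), λ = 3 (multiplicity 1), λ = 4 (multiplicity 1), λ = 5 (multiplicity 1), λ = 6 (multiplicity 1), λ = 7 (multiplicity 1), λ = 8 (multiplicity 1)


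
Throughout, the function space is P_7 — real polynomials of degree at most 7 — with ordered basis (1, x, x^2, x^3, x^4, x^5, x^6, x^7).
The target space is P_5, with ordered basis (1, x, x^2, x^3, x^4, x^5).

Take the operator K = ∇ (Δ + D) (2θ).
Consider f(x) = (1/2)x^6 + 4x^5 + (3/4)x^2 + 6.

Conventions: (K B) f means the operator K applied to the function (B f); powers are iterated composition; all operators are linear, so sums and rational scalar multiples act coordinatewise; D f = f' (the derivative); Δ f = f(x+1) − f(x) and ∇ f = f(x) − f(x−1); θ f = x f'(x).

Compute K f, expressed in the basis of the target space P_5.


θ f = 3x^6 + 20x^5 + (3/2)x^2
(2θ) f = 6x^6 + 40x^5 + 3x^2
Δ (2θ) f = 36x^5 + 290x^4 + 520x^3 + 490x^2 + 242x + 49
D (2θ) f = 36x^5 + 200x^4 + 6x
(Δ + D) (2θ) f = 72x^5 + 490x^4 + 520x^3 + 490x^2 + 248x + 49
∇ (Δ + D) (2θ) f = 360x^4 + 1240x^3 - 660x^2 + 1020x - 140

g(x) = 360x^4 + 1240x^3 - 660x^2 + 1020x - 140


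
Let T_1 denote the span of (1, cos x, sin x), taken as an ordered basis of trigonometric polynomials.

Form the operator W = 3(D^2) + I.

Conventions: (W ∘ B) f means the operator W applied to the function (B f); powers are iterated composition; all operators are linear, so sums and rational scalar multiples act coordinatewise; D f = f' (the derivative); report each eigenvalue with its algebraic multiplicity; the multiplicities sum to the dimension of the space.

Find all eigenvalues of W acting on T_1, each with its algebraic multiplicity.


λ = -2 (multiplicity 2), λ = 1 (multiplicity 1)

image of 1: 1
image of cos x: -2cos x
image of sin x: -2sin x
the matrix is diagonal; its diagonal is (1, -2, -2)
for a triangular matrix the eigenvalues are the diagonal entries, with algebraic multiplicity their repetition count


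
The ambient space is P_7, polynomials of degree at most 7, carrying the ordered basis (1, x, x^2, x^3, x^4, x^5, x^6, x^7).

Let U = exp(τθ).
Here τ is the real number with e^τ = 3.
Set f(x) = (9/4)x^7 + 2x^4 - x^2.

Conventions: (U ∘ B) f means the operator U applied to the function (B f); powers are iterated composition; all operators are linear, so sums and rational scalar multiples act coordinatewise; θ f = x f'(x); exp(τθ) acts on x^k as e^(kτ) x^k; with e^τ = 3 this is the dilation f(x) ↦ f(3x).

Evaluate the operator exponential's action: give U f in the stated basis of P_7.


g(x) = (19683/4)x^7 + 162x^4 - 9x^2

exp(τθ) x^k = e^(kτ) x^k; with e^τ = 3 this sends x^k to 3^k x^k
x^2 ↦ 9 x^2
x^4 ↦ 81 x^4
x^7 ↦ 2187 x^7
applying this coordinatewise to f: exp(τθ) f = (19683/4)x^7 + 162x^4 - 9x^2


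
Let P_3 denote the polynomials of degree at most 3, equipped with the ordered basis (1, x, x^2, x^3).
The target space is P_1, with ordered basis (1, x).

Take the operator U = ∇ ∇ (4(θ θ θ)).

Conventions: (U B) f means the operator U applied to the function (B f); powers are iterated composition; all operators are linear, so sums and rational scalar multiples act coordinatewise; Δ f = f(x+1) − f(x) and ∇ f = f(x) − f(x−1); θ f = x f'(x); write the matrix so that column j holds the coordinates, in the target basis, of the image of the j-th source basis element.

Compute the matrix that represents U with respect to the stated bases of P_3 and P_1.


image of 1: 0
image of x: 0
image of x^2: 64
image of x^3: 648x - 648
each image's coordinates form column j of the matrix

the matrix is [[0, 0, 64, -648]; [0, 0, 0, 648]] (rows listed top to bottom)


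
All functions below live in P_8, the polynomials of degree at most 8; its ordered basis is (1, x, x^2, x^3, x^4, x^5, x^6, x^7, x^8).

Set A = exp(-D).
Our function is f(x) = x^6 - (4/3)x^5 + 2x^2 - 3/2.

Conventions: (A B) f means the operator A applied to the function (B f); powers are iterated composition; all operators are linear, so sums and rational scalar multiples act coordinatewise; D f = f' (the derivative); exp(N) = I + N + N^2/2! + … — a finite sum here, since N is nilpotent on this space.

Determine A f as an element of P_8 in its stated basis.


g(x) = x^6 - (22/3)x^5 + (65/3)x^4 - (100/3)x^3 + (91/3)x^2 - (50/3)x + 17/6

order-1 term: -6x^5 + (20/3)x^4 - 4x
order-2 term: 15x^4 - (40/3)x^3 + 2
order-3 term: -20x^3 + (40/3)x^2
order-4 term: 15x^2 - (20/3)x
order-5 term: -6x + 4/3
order-6 term: 1
the series for exp(-D) f terminates at order 6
exp(-D) f = x^6 - (22/3)x^5 + (65/3)x^4 - (100/3)x^3 + (91/3)x^2 - (50/3)x + 17/6


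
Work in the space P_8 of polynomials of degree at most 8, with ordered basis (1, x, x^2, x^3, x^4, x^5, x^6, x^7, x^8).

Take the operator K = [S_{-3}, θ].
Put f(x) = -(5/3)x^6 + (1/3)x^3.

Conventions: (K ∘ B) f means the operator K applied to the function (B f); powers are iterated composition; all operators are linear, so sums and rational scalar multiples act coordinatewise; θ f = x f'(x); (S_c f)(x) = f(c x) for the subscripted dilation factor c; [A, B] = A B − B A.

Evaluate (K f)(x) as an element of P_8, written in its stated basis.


the image equals g(x) = 0

θ f = -10x^6 + x^3
S_{-3} θ f = -7290x^6 - 27x^3
S_{-3} f = -1215x^6 - 9x^3
θ S_{-3} f = -7290x^6 - 27x^3
[S_{-3}, θ] f = 0


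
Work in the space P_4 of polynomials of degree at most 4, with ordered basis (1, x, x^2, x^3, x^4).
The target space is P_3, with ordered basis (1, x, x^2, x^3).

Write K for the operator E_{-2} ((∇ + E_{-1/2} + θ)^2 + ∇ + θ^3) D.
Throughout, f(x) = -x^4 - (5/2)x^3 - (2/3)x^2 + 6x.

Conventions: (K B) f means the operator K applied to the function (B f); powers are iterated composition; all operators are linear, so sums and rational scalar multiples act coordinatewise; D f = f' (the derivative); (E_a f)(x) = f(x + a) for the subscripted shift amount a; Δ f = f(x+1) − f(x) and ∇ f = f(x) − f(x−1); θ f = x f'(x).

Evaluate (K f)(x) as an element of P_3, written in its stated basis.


D f = -4x^3 - (15/2)x^2 - (4/3)x + 6
∇ D f = -12x^2 - 3x + 13/6
E_{-1/2} D f = -4x^3 - (3/2)x^2 + (19/6)x + 127/24
θ D f = -12x^3 - 15x^2 - (4/3)x
(∇ + E_{-1/2} + θ) D f = -16x^3 - (57/2)x^2 - (7/6)x + 179/24
∇ (∇ + E_{-1/2} + θ) D f = -48x^2 - 9x + 34/3
E_{-1/2} (∇ + E_{-1/2} + θ) D f = -16x^3 - (9/2)x^2 + (46/3)x + 35/12
θ (∇ + E_{-1/2} + θ) D f = -48x^3 - 57x^2 - (7/6)x
(∇ + E_{-1/2} + θ) (∇ + E_{-1/2} + θ) D f = -64x^3 - (219/2)x^2 + (31/6)x + 57/4
∇ D f = -12x^2 - 3x + 13/6
θ D f = -12x^3 - 15x^2 - (4/3)x
θ θ D f = -36x^3 - 30x^2 - (4/3)x
θ θ θ D f = -108x^3 - 60x^2 - (4/3)x
((∇ + E_{-1/2} + θ)^2 + ∇ + θ^3) D f = -172x^3 - (363/2)x^2 + (5/6)x + 197/12
E_{-2} ((∇ + E_{-1/2} + θ)^2 + ∇ + θ^3) D f = -172x^3 + (1701/2)x^2 - (8023/6)x + 2659/4

the result is g(x) = -172x^3 + (1701/2)x^2 - (8023/6)x + 2659/4


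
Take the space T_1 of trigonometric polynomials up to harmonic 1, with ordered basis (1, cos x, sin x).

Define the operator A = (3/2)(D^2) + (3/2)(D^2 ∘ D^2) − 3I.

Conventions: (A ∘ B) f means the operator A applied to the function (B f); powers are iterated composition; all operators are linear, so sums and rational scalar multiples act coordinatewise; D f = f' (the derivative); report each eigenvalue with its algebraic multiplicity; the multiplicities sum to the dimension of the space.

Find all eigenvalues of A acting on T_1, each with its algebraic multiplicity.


image of 1: -3
image of cos x: -3cos x
image of sin x: -3sin x
the matrix is diagonal; its diagonal is (-3, -3, -3)
for a triangular matrix the eigenvalues are the diagonal entries, with algebraic multiplicity their repetition count

λ = -3 (multiplicity 3)


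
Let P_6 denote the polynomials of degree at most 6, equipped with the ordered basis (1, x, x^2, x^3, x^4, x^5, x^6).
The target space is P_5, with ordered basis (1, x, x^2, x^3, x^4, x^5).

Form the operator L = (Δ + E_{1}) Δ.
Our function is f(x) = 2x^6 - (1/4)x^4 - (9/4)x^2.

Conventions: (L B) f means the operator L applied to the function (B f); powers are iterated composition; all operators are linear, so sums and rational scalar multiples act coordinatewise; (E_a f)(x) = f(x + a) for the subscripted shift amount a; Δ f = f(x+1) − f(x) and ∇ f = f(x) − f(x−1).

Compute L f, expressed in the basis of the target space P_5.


Δ f = 12x^5 + 30x^4 + 39x^3 + (57/2)x^2 + (13/2)x - 1/2
Δ Δ f = 60x^4 + 240x^3 + 417x^2 + 354x + 116
E_{1} Δ f = 12x^5 + 90x^4 + 279x^3 + (891/2)x^2 + (721/2)x + 231/2
(Δ + E_{1}) Δ f = 12x^5 + 150x^4 + 519x^3 + (1725/2)x^2 + (1429/2)x + 463/2

g(x) = 12x^5 + 150x^4 + 519x^3 + (1725/2)x^2 + (1429/2)x + 463/2


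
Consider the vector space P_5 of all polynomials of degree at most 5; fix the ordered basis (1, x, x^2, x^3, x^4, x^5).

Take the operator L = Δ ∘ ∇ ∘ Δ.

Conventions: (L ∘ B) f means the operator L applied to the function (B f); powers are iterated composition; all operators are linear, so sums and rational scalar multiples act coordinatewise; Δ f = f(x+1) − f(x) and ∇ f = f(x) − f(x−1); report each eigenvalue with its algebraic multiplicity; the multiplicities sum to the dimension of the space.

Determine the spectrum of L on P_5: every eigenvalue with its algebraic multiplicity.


image of 1: 0
image of x: 0
image of x^2: 0
image of x^3: 6
image of x^4: 24x + 12
image of x^5: 60x^2 + 60x + 30
the matrix is upper triangular; its diagonal is (0, 0, 0, 0, 0, 0)
for a triangular matrix the eigenvalues are the diagonal entries, with algebraic multiplicity their repetition count

λ = 0 (multiplicity 6)


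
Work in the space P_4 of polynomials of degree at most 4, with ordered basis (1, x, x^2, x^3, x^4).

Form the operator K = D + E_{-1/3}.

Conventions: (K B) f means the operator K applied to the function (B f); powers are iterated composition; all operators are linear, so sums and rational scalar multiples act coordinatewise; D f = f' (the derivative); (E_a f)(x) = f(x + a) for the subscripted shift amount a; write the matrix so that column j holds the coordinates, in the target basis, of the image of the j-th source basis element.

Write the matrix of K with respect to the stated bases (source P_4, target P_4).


the matrix is [[1, 2/3, 1/9, -1/27, 1/81]; [0, 1, 4/3, 1/3, -4/27]; [0, 0, 1, 2, 2/3]; [0, 0, 0, 1, 8/3]; [0, 0, 0, 0, 1]] (rows listed top to bottom)

image of 1: 1
image of x: x + 2/3
image of x^2: x^2 + (4/3)x + 1/9
image of x^3: x^3 + 2x^2 + (1/3)x - 1/27
image of x^4: x^4 + (8/3)x^3 + (2/3)x^2 - (4/27)x + 1/81
each image's coordinates form column j of the matrix


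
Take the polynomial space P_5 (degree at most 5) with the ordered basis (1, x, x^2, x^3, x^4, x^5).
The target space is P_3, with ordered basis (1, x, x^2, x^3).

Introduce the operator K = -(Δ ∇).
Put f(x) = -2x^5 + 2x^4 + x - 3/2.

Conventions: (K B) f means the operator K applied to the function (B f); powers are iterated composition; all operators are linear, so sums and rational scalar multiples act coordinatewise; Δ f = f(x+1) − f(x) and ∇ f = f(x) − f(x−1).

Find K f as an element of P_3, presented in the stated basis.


∇ f = -10x^4 + 28x^3 - 32x^2 + 18x - 3
Δ ∇ f = -40x^3 + 24x^2 - 20x + 4
(-(Δ ∇)) f = 40x^3 - 24x^2 + 20x - 4

g(x) = 40x^3 - 24x^2 + 20x - 4


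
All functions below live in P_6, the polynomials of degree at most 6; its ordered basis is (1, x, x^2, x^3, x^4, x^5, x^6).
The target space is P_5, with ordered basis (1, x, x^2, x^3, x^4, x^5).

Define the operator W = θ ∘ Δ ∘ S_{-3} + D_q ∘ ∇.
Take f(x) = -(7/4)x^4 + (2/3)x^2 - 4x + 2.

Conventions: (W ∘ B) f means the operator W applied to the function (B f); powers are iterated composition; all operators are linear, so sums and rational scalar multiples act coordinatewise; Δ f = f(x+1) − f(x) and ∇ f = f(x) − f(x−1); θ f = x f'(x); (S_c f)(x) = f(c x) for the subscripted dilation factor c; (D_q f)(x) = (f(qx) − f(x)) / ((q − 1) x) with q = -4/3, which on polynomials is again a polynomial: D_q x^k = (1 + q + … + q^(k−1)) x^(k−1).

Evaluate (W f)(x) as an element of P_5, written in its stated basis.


S_{-3} f = -(567/4)x^4 + 6x^2 + 12x + 2
Δ S_{-3} f = -567x^3 - (1701/2)x^2 - 555x - 495/4
θ (Δ ∘ S_{-3}) f = -1701x^3 - 1701x^2 - 555x
∇ f = -7x^3 + (21/2)x^2 - (17/3)x - 35/12
D_q ∇ f = -(91/9)x^2 - (7/2)x - 17/3
(θ ∘ Δ ∘ S_{-3} + D_q ∘ ∇) f = -1701x^3 - (15400/9)x^2 - (1117/2)x - 17/3

g(x) = -1701x^3 - (15400/9)x^2 - (1117/2)x - 17/3


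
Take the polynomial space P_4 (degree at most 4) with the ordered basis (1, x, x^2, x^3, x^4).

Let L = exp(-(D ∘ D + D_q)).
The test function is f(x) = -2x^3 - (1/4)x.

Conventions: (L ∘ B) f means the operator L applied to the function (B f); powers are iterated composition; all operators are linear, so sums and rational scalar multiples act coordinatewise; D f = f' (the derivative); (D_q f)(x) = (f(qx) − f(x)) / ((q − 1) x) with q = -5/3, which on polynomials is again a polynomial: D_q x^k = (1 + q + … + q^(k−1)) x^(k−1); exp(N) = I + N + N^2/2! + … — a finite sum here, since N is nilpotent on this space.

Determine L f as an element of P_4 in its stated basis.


order-1 term: (38/9)x^2 + 12x + 1/4
order-2 term: (38/27)x - 92/9
order-3 term: -38/81
the series for exp(-(D ∘ D + D_q)) f terminates at order 3
exp(-(D ∘ D + D_q)) f = -2x^3 + (38/9)x^2 + (1421/108)x - 3383/324

the result is g(x) = -2x^3 + (38/9)x^2 + (1421/108)x - 3383/324


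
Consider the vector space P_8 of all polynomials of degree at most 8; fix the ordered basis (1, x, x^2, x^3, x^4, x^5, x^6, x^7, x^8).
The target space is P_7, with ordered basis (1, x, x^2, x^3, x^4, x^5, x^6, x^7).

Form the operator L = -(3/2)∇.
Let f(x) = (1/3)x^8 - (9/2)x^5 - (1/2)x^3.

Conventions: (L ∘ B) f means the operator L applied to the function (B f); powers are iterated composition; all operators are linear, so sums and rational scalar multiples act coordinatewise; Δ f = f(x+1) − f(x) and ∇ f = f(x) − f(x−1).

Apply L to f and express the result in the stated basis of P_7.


the result is g(x) = -4x^7 + 14x^6 - 28x^5 + (275/4)x^4 - (191/2)x^3 + (335/4)x^2 - 40x + 8

∇ f = (8/3)x^7 - (28/3)x^6 + (56/3)x^5 - (275/6)x^4 + (191/3)x^3 - (335/6)x^2 + (80/3)x - 16/3
(-(3/2)∇) f = -4x^7 + 14x^6 - 28x^5 + (275/4)x^4 - (191/2)x^3 + (335/4)x^2 - 40x + 8


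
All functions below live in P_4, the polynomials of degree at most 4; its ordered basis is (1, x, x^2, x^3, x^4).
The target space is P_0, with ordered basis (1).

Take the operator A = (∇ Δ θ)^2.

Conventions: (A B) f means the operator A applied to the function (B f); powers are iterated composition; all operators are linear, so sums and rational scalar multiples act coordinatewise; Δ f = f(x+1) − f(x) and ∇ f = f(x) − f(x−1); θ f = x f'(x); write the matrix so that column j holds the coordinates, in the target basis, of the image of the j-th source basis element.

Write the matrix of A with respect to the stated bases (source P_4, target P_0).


image of 1: 0
image of x: 0
image of x^2: 0
image of x^3: 0
image of x^4: 192
each image's coordinates form column j of the matrix

the matrix is [[0, 0, 0, 0, 192]] (rows listed top to bottom)


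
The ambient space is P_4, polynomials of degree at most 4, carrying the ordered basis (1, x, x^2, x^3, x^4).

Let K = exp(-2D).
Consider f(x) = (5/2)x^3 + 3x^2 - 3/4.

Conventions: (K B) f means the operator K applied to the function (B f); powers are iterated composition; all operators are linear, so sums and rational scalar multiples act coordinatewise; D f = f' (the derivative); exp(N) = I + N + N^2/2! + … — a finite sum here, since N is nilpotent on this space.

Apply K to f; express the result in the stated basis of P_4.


order-1 term: -15x^2 - 12x
order-2 term: 30x + 12
order-3 term: -20
the series for exp(-2D) f terminates at order 3
exp(-2D) f = (5/2)x^3 - 12x^2 + 18x - 35/4

the result is g(x) = (5/2)x^3 - 12x^2 + 18x - 35/4


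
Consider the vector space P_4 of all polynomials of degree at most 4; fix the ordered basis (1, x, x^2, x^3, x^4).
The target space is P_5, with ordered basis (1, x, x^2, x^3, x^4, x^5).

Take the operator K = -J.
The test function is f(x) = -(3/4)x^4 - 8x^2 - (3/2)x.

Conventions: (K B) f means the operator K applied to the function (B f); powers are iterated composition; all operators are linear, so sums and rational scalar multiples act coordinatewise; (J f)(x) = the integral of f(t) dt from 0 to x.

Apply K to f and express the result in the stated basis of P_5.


the result is g(x) = (3/20)x^5 + (8/3)x^3 + (3/4)x^2

J f = -(3/20)x^5 - (8/3)x^3 - (3/4)x^2
(-J) f = (3/20)x^5 + (8/3)x^3 + (3/4)x^2


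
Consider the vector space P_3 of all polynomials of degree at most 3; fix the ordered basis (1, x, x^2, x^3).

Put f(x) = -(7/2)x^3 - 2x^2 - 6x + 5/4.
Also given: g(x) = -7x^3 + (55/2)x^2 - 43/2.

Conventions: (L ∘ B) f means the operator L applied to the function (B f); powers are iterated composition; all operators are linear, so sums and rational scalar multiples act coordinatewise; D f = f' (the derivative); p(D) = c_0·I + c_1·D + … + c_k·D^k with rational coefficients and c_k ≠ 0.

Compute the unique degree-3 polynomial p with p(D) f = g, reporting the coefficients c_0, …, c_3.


c_0 = 2, c_1 = -3, c_2 = 0, c_3 = 2

D^0 f = -(7/2)x^3 - 2x^2 - 6x + 5/4
D^1 f = -(21/2)x^2 - 4x - 6
D^2 f = -21x - 4
D^3 f = -21
matching coefficients of g against c_0 f + c_1 Df + … from the top degree down determines the c_i
solution: c_0 = 2, c_1 = -3, c_2 = 0, c_3 = 2


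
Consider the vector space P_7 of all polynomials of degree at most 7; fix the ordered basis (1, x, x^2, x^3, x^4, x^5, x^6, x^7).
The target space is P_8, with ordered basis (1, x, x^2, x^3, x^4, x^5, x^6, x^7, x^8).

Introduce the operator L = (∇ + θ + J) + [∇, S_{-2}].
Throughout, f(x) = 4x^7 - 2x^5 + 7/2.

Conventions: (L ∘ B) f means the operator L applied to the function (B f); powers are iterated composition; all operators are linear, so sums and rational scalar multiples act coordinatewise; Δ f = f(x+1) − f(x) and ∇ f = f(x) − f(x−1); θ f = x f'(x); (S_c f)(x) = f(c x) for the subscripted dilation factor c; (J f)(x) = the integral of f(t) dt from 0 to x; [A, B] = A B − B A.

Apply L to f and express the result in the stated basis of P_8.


g(x) = (1/2)x^8 + 28x^7 - (16045/3)x^6 + 7970x^5 - 19550x^4 + 16200x^3 - 10304x^2 + (6427/2)x - 448

∇ f = 28x^6 - 84x^5 + 130x^4 - 120x^3 + 64x^2 - 18x + 2
θ f = 28x^7 - 10x^5
J f = (1/2)x^8 - (1/3)x^6 + (7/2)x
(∇ + θ + J) f = (1/2)x^8 + 28x^7 + (83/3)x^6 - 94x^5 + 130x^4 - 120x^3 + 64x^2 - (29/2)x + 2
S_{-2} f = -512x^7 + 64x^5 + 7/2
∇ S_{-2} f = -3584x^6 + 10752x^5 - 17600x^4 + 17280x^3 - 10112x^2 + 3264x - 448
∇ f = 28x^6 - 84x^5 + 130x^4 - 120x^3 + 64x^2 - 18x + 2
S_{-2} ∇ f = 1792x^6 + 2688x^5 + 2080x^4 + 960x^3 + 256x^2 + 36x + 2
[∇, S_{-2}] f = -5376x^6 + 8064x^5 - 19680x^4 + 16320x^3 - 10368x^2 + 3228x - 450
((∇ + θ + J) + [∇, S_{-2}]) f = (1/2)x^8 + 28x^7 - (16045/3)x^6 + 7970x^5 - 19550x^4 + 16200x^3 - 10304x^2 + (6427/2)x - 448


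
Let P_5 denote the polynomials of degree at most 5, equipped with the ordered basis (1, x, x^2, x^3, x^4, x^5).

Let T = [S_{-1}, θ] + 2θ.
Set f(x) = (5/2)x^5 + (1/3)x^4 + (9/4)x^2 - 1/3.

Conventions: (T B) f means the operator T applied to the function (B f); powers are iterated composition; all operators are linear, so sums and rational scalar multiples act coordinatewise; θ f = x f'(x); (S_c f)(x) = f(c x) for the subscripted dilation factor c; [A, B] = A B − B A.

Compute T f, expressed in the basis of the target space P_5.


the image equals g(x) = 25x^5 + (8/3)x^4 + 9x^2

θ f = (25/2)x^5 + (4/3)x^4 + (9/2)x^2
S_{-1} θ f = -(25/2)x^5 + (4/3)x^4 + (9/2)x^2
S_{-1} f = -(5/2)x^5 + (1/3)x^4 + (9/4)x^2 - 1/3
θ S_{-1} f = -(25/2)x^5 + (4/3)x^4 + (9/2)x^2
[S_{-1}, θ] f = 0
θ f = (25/2)x^5 + (4/3)x^4 + (9/2)x^2
(2θ) f = 25x^5 + (8/3)x^4 + 9x^2
([S_{-1}, θ] + 2θ) f = 25x^5 + (8/3)x^4 + 9x^2


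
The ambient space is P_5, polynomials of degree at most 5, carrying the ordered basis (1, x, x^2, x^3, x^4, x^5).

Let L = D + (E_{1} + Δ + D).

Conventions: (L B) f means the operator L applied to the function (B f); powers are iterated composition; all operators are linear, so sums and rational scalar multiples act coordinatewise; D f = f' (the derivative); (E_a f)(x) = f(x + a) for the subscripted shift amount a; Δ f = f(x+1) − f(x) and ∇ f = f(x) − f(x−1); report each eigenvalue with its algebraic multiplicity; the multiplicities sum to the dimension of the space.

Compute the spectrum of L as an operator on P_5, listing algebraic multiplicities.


λ = 1 (multiplicity 6)

image of 1: 1
image of x: x + 4
image of x^2: x^2 + 8x + 2
image of x^3: x^3 + 12x^2 + 6x + 2
image of x^4: x^4 + 16x^3 + 12x^2 + 8x + 2
image of x^5: x^5 + 20x^4 + 20x^3 + 20x^2 + 10x + 2
the matrix is upper triangular; its diagonal is (1, 1, 1, 1, 1, 1)
for a triangular matrix the eigenvalues are the diagonal entries, with algebraic multiplicity their repetition count


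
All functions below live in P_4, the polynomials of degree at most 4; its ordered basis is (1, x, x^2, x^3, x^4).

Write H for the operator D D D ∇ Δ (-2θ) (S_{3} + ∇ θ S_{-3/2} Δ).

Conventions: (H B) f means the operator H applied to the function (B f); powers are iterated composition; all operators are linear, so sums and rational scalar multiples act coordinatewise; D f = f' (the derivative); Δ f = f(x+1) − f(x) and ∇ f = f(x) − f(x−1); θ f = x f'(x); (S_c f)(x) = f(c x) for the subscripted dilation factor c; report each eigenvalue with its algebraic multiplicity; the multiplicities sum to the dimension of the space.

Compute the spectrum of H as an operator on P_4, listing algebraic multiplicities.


image of 1: 0
image of x: 0
image of x^2: 0
image of x^3: 0
image of x^4: 0
the matrix is upper triangular; its diagonal is (0, 0, 0, 0, 0)
for a triangular matrix the eigenvalues are the diagonal entries, with algebraic multiplicity their repetition count

λ = 0 (multiplicity 5)


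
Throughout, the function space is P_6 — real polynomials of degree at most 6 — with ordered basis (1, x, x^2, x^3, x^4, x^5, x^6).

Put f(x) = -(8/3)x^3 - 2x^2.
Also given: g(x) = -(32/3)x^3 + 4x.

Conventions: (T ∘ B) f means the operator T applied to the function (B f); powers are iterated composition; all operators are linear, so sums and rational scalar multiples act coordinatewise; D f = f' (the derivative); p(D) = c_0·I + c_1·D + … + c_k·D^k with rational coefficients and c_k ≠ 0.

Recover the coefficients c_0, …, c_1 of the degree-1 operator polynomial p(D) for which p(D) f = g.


D^0 f = -(8/3)x^3 - 2x^2
D^1 f = -8x^2 - 4x
matching coefficients of g against c_0 f + c_1 Df + … from the top degree down determines the c_i
solution: c_0 = 4, c_1 = -1

c_0 = 4, c_1 = -1


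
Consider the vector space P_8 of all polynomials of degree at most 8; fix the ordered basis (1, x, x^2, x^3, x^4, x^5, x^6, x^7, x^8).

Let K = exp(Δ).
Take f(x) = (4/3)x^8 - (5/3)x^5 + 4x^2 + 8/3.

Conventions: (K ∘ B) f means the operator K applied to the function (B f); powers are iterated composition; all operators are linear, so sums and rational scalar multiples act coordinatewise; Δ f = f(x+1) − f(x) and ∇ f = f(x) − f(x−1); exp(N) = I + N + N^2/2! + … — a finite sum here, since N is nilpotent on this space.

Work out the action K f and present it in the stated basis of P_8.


g(x) = (4/3)x^8 + (32/3)x^7 + (224/3)x^6 + (1115/3)x^5 + (4175/3)x^4 + (11548/3)x^3 + (22498/3)x^2 + (27713/3)x + 5444

order-1 term: (32/3)x^7 + (112/3)x^6 + (224/3)x^5 + 85x^4 + 58x^3 + (62/3)x^2 + (31/3)x + 11/3
order-2 term: (112/3)x^6 + 224x^5 + (1960/3)x^4 + (3310/3)x^3 + (3322/3)x^2 + (1841/3)x + 445/3
order-3 term: (224/3)x^5 + 560x^4 + (5600/3)x^3 + (10030/3)x^2 + (9482/3)x + 3739/3
order-4 term: (280/3)x^4 + (2240/3)x^3 + (7280/3)x^2 + 3725x + 6754/3
order-5 term: (224/3)x^3 + 560x^2 + (4480/3)x + 4195/3
order-6 term: (112/3)x^2 + 224x + 1064/3
order-7 term: (32/3)x + 112/3
order-8 term: 4/3
the series for exp(Δ) f terminates at order 8
exp(Δ) f = (4/3)x^8 + (32/3)x^7 + (224/3)x^6 + (1115/3)x^5 + (4175/3)x^4 + (11548/3)x^3 + (22498/3)x^2 + (27713/3)x + 5444


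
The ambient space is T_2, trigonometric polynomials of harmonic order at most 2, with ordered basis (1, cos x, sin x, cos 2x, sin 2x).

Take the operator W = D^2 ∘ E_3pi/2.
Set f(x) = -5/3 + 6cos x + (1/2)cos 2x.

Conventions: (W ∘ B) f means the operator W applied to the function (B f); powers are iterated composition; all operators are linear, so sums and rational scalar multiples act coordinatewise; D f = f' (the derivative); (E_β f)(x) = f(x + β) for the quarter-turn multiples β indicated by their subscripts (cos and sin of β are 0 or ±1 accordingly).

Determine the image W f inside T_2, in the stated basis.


E_3pi/2 f = -5/3 + 6sin x - (1/2)cos 2x
D E_3pi/2 f = 6cos x + sin 2x
D D E_3pi/2 f = -6sin x + 2cos 2x

the result is g(x) = -6sin x + 2cos 2x


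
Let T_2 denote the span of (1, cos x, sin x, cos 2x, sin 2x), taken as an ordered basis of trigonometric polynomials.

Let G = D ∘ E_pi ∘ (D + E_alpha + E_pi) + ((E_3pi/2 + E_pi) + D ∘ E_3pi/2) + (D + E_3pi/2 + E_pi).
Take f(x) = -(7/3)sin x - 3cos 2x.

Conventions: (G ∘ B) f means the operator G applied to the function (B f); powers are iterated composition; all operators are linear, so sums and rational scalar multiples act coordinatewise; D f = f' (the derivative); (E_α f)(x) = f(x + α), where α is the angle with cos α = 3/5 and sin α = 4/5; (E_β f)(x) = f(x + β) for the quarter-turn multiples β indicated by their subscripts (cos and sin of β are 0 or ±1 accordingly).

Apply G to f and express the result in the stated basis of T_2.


the result is g(x) = (7/5)cos x - (28/15)sin x + (444/25)cos 2x + (108/25)sin 2x

D f = -(7/3)cos x + 6sin 2x
E_alpha f = -(28/15)cos x - (7/5)sin x + (21/25)cos 2x + (72/25)sin 2x
E_pi f = (7/3)sin x - 3cos 2x
(D + E_alpha + E_pi) f = -(21/5)cos x + (14/15)sin x - (54/25)cos 2x + (222/25)sin 2x
E_pi (D + E_alpha + E_pi) f = (21/5)cos x - (14/15)sin x - (54/25)cos 2x + (222/25)sin 2x
D E_pi (D + E_alpha + E_pi) f = -(14/15)cos x - (21/5)sin x + (444/25)cos 2x + (108/25)sin 2x
E_3pi/2 f = (7/3)cos x + 3cos 2x
E_pi f = (7/3)sin x - 3cos 2x
(E_3pi/2 + E_pi) f = (7/3)cos x + (7/3)sin x
E_3pi/2 f = (7/3)cos x + 3cos 2x
D E_3pi/2 f = -(7/3)sin x - 6sin 2x
((E_3pi/2 + E_pi) + D ∘ E_3pi/2) f = (7/3)cos x - 6sin 2x
D f = -(7/3)cos x + 6sin 2x
E_3pi/2 f = (7/3)cos x + 3cos 2x
E_pi f = (7/3)sin x - 3cos 2x
(D + E_3pi/2 + E_pi) f = (7/3)sin x + 6sin 2x
(D ∘ E_pi ∘ (D + E_alpha + E_pi) + ((E_3pi/2 + E_pi) + D ∘ E_3pi/2) + (D + E_3pi/2 + E_pi)) f = (7/5)cos x - (28/15)sin x + (444/25)cos 2x + (108/25)sin 2x


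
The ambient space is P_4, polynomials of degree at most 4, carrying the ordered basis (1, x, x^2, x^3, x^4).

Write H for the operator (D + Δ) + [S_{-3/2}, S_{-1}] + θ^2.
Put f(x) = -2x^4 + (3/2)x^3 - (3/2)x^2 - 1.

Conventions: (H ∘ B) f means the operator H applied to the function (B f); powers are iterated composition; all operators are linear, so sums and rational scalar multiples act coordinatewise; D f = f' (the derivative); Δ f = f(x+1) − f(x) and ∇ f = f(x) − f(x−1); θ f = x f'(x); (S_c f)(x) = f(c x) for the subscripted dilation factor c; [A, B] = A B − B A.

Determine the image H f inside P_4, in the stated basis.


the image equals g(x) = -32x^4 - (5/2)x^3 - 9x^2 - (19/2)x - 2

D f = -8x^3 + (9/2)x^2 - 3x
Δ f = -8x^3 - (15/2)x^2 - (13/2)x - 2
(D + Δ) f = -16x^3 - 3x^2 - (19/2)x - 2
S_{-1} f = -2x^4 - (3/2)x^3 - (3/2)x^2 - 1
S_{-3/2} S_{-1} f = -(81/8)x^4 + (81/16)x^3 - (27/8)x^2 - 1
S_{-3/2} f = -(81/8)x^4 - (81/16)x^3 - (27/8)x^2 - 1
S_{-1} S_{-3/2} f = -(81/8)x^4 + (81/16)x^3 - (27/8)x^2 - 1
[S_{-3/2}, S_{-1}] f = 0
θ f = -8x^4 + (9/2)x^3 - 3x^2
θ θ f = -32x^4 + (27/2)x^3 - 6x^2
((D + Δ) + [S_{-3/2}, S_{-1}] + θ^2) f = -32x^4 - (5/2)x^3 - 9x^2 - (19/2)x - 2


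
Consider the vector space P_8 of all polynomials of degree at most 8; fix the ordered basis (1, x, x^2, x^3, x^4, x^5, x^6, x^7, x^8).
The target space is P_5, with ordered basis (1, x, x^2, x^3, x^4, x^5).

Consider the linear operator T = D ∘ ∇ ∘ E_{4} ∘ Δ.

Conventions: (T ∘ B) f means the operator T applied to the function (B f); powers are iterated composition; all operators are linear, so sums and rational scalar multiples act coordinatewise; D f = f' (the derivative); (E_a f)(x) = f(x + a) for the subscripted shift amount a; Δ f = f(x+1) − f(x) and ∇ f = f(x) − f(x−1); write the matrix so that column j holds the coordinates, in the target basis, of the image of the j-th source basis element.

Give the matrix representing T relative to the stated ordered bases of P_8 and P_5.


the matrix is [[0, 0, 0, 6, 96, 970, 7920, 57134, 380352]; [0, 0, 0, 0, 24, 480, 5820, 55440, 457072]; [0, 0, 0, 0, 0, 60, 1440, 20370, 221760]; [0, 0, 0, 0, 0, 0, 120, 3360, 54320]; [0, 0, 0, 0, 0, 0, 0, 210, 6720]; [0, 0, 0, 0, 0, 0, 0, 0, 336]] (rows listed top to bottom)

image of 1: 0
image of x: 0
image of x^2: 0
image of x^3: 6
image of x^4: 24x + 96
image of x^5: 60x^2 + 480x + 970
image of x^6: 120x^3 + 1440x^2 + 5820x + 7920
image of x^7: 210x^4 + 3360x^3 + 20370x^2 + 55440x + 57134
image of x^8: 336x^5 + 6720x^4 + 54320x^3 + 221760x^2 + 457072x + 380352
each image's coordinates form column j of the matrix


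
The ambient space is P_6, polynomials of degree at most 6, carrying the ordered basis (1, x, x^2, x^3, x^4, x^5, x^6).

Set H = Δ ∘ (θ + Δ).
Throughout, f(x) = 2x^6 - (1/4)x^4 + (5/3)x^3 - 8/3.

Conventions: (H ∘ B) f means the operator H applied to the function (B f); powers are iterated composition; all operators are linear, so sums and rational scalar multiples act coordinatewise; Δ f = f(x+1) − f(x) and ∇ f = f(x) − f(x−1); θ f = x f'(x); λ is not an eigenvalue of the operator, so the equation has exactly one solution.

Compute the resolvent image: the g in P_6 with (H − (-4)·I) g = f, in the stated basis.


write g with unknown coordinates in the stated basis and equate coefficients in (H − (-4)·I) g = f
solving from the highest basis element down gives g = (1/2)x^6 - (9/2)x^5 + (209/16)x^4 - (37/12)x^3 - (195/8)x^2 - (237/16)x + 1237/192
check: H g = 18x^5 - (105/2)x^4 + 14x^3 + (195/2)x^2 + (237/4)x - 455/16
so H g − (-4)·g = 2x^6 - (1/4)x^4 + (5/3)x^3 - 8/3 = f ✓

g(x) = (1/2)x^6 - (9/2)x^5 + (209/16)x^4 - (37/12)x^3 - (195/8)x^2 - (237/16)x + 1237/192


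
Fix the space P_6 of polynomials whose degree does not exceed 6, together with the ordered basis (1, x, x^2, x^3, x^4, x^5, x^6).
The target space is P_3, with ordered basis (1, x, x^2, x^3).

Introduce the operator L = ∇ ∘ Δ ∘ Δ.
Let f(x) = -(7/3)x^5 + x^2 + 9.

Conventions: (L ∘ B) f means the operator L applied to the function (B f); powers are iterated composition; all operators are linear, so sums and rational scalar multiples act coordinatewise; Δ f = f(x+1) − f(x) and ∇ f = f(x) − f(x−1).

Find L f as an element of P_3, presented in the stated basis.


Δ f = -(35/3)x^4 - (70/3)x^3 - (70/3)x^2 - (29/3)x - 4/3
Δ Δ f = -(140/3)x^3 - 140x^2 - (490/3)x - 68
∇ Δ Δ f = -140x^2 - 140x - 70

the result is g(x) = -140x^2 - 140x - 70


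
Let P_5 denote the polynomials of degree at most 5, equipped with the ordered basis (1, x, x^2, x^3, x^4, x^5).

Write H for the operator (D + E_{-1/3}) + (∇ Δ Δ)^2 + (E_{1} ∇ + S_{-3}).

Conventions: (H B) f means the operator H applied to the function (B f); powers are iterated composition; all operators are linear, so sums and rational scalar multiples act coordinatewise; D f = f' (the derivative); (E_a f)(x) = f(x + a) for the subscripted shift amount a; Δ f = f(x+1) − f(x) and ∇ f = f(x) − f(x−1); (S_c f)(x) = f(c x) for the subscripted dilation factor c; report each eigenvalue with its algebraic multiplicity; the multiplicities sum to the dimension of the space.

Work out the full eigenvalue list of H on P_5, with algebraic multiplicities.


image of 1: 2
image of x: -2x + 5/3
image of x^2: 10x^2 + (10/3)x + 10/9
image of x^3: -26x^3 + 5x^2 + (10/3)x + 26/27
image of x^4: 82x^4 + (20/3)x^3 + (20/3)x^2 + (104/27)x + 82/81
image of x^5: -242x^5 + (25/3)x^4 + (100/9)x^3 + (260/27)x^2 + (410/81)x + 242/243
the matrix is upper triangular; its diagonal is (2, -2, 10, -26, 82, -242)
for a triangular matrix the eigenvalues are the diagonal entries, with algebraic multiplicity their repetition count

λ = -242 (multiplicity 1), λ = -26 (multiplicity 1), λ = -2 (multiplicity 1), λ = 2 (multiplicity 1), λ = 10 (multiplicity 1), λ = 82 (multiplicity 1)


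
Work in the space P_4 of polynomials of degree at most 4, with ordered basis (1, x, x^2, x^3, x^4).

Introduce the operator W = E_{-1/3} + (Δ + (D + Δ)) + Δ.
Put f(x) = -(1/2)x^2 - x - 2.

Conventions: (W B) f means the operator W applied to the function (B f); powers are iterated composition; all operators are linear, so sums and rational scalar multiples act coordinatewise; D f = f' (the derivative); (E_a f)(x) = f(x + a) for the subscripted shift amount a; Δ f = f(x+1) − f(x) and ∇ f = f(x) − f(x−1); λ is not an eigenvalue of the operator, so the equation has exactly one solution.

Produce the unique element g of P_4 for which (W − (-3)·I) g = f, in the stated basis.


write g with unknown coordinates in the stated basis and equate coefficients in (W − (-3)·I) g = f
solving from the highest basis element down gives g = -(1/8)x^2 - (1/48)x - 221/576
check: W g = -(1/8)x^2 - (15/16)x - 163/192
so W g − (-3)·g = -(1/2)x^2 - x - 2 = f ✓

the result is g(x) = -(1/8)x^2 - (1/48)x - 221/576
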